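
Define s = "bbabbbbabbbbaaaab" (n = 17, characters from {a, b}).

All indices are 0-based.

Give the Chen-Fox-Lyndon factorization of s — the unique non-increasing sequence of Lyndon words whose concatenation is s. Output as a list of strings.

["b", "b", "abbbb", "abbbb", "aaaab"]

emit factor 1: 'b' (i=0, period=1)
emit factor 2: 'b' (i=1, period=1)
emit factor 3: 'abbbb' (i=2, period=5)
emit factor 4: 'abbbb' (i=7, period=5)
emit factor 5: 'aaaab' (i=12, period=5)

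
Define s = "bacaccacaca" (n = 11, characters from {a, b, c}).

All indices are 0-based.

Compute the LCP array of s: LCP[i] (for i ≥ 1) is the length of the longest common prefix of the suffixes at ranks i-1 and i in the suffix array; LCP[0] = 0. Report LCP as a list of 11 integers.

rank | idx | suffix
   0 |  10 | a
   1 |   8 | aca
   2 |   6 | acaca
   3 |   1 | acaccacaca
   4 |   3 | accacaca
   5 |   0 | bacaccacaca
   6 |   9 | ca
   7 |   7 | caca
   8 |   5 | cacaca
   9 |   2 | caccacaca
  10 |   4 | ccacaca

SA = [10, 8, 6, 1, 3, 0, 9, 7, 5, 2, 4]
[i] adj suffixes → lcp
  [1] 10/8 → 1 ('a')
  [2] 8/6 → 3 ('aca')
  [3] 6/1 → 4 ('acac')
  [4] 1/3 → 2 ('ac')
  [5] 3/0 → 0 ('')
  [6] 0/9 → 0 ('')
  [7] 9/7 → 2 ('ca')
  [8] 7/5 → 4 ('caca')
  [9] 5/2 → 3 ('cac')
  [10] 2/4 → 1 ('c')

[0, 1, 3, 4, 2, 0, 0, 2, 4, 3, 1]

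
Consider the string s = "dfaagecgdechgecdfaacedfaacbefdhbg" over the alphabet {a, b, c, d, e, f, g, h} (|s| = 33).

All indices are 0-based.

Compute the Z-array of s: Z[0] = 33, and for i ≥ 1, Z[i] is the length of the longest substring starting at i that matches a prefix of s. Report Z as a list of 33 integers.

[33, 0, 0, 0, 0, 0, 0, 0, 1, 0, 0, 0, 0, 0, 0, 4, 0, 0, 0, 0, 0, 4, 0, 0, 0, 0, 0, 0, 0, 1, 0, 0, 0]

Z[0]=33
i=1: outside box; Z[1]=0
i=2: outside box; Z[2]=0
i=3: outside box; Z[3]=0
i=4: outside box; Z[4]=0
i=5: outside box; Z[5]=0
i=6: outside box; Z[6]=0
i=7: outside box; Z[7]=0
i=8: outside box; Z[8]=1 scan→box=[8,9)
i=9: outside box; Z[9]=0
i=10: outside box; Z[10]=0
i=11: outside box; Z[11]=0
i=12: outside box; Z[12]=0
i=13: outside box; Z[13]=0
i=14: outside box; Z[14]=0
i=15: outside box; Z[15]=4 scan→box=[15,19)
i=16: min(r-i=3, Z[1]=0)=0; Z[16]=0
i=17: min(r-i=2, Z[2]=0)=0; Z[17]=0
i=18: min(r-i=1, Z[3]=0)=0; Z[18]=0
i=19: outside box; Z[19]=0
i=20: outside box; Z[20]=0
i=21: outside box; Z[21]=4 scan→box=[21,25)
i=22: min(r-i=3, Z[1]=0)=0; Z[22]=0
i=23: min(r-i=2, Z[2]=0)=0; Z[23]=0
i=24: min(r-i=1, Z[3]=0)=0; Z[24]=0
i=25: outside box; Z[25]=0
i=26: outside box; Z[26]=0
i=27: outside box; Z[27]=0
i=28: outside box; Z[28]=0
i=29: outside box; Z[29]=1 scan→box=[29,30)
i=30: outside box; Z[30]=0
i=31: outside box; Z[31]=0
i=32: outside box; Z[32]=0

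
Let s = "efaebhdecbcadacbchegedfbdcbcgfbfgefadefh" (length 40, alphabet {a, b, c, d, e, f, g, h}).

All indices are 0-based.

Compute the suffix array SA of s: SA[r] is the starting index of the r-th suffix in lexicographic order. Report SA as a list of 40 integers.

[13, 11, 35, 2, 9, 26, 15, 23, 30, 4, 10, 8, 25, 14, 27, 16, 12, 24, 6, 36, 21, 3, 7, 20, 33, 0, 37, 18, 34, 1, 22, 29, 31, 38, 19, 32, 28, 39, 5, 17]

rank→(start, suffix):
  0 → (13, 'acbchegedfbdcbcgfbfgefadefh')
  1 → (11, 'adacbchegedfbdcbcgfbfgefadefh')
  2 → (35, 'adefh')
  3 → (2, 'aebhdecbcadacbchegedfbdcbcgfbfgefadefh')
  4 → (9, 'bcadacbchegedfbdcbcgfbfgefadefh')
  5 → (26, 'bcgfbfgefadefh')
  6 → (15, 'bchegedfbdcbcgfbfgefadefh')
  7 → (23, 'bdcbcgfbfgefadefh')
  8 → (30, 'bfgefadefh')
  9 → (4, 'bhdecbcadacbchegedfbdcbcgfbfgefadefh')
  10 → (10, 'cadacbchegedfbdcbcgfbfgefadefh')
  11 → (8, 'cbcadacbchegedfbdcbcgfbfgefadefh')
  12 → (25, 'cbcgfbfgefadefh')
  13 → (14, 'cbchegedfbdcbcgfbfgefadefh')
  14 → (27, 'cgfbfgefadefh')
  15 → (16, 'chegedfbdcbcgfbfgefadefh')
  16 → (12, 'dacbchegedfbdcbcgfbfgefadefh')
  17 → (24, 'dcbcgfbfgefadefh')
  18 → (6, 'decbcadacbchegedfbdcbcgfbfgefadefh')
  19 → (36, 'defh')
  20 → (21, 'dfbdcbcgfbfgefadefh')
  21 → (3, 'ebhdecbcadacbchegedfbdcbcgfbfgefadefh')
  22 → (7, 'ecbcadacbchegedfbdcbcgfbfgefadefh')
  23 → (20, 'edfbdcbcgfbfgefadefh')
  24 → (33, 'efadefh')
  25 → (0, 'efaebhdecbcadacbchegedfbdcbcgfbfgefadefh')
  26 → (37, 'efh')
  27 → (18, 'egedfbdcbcgfbfgefadefh')
  28 → (34, 'fadefh')
  29 → (1, 'faebhdecbcadacbchegedfbdcbcgfbfgefadefh')
  30 → (22, 'fbdcbcgfbfgefadefh')
  31 → (29, 'fbfgefadefh')
  32 → (31, 'fgefadefh')
  33 → (38, 'fh')
  34 → (19, 'gedfbdcbcgfbfgefadefh')
  35 → (32, 'gefadefh')
  36 → (28, 'gfbfgefadefh')
  37 → (39, 'h')
  38 → (5, 'hdecbcadacbchegedfbdcbcgfbfgefadefh')
  39 → (17, 'hegedfbdcbcgfbfgefadefh')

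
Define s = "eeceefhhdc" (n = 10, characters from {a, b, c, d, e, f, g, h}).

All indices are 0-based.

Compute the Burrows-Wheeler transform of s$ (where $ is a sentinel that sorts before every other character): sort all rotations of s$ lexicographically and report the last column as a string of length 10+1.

rank  rotation     last
    0  $eeceefhhdc  c
    1  c$eeceefhhd  d
    2  ceefhhdc$ee  e
    3  dc$eeceefhh  h
    4  eceefhhdc$e  e
    5  eeceefhhdc$  $
    6  eefhhdc$eec  c
    7  efhhdc$eece  e
    8  fhhdc$eecee  e
    9  hdc$eeceefh  h
   10  hhdc$eeceef  f

cdehe$ceehf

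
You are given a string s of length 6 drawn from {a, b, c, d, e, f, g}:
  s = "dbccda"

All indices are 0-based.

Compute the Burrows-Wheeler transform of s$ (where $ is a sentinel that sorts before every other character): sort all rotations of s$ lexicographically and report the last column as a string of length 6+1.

rank  rotation last
    0  $dbccda  a
    1  a$dbccd  d
    2  bccda$d  d
    3  ccda$db  b
    4  cda$dbc  c
    5  da$dbcc  c
    6  dbccda$  $

addbcc$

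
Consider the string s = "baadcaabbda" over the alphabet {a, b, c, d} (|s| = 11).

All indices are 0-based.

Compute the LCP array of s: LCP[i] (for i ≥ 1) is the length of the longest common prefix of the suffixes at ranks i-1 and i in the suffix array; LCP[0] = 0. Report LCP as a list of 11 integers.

rank→(start, suffix):
  0 → (10, 'a')
  1 → (5, 'aabbda')
  2 → (1, 'aadcaabbda')
  3 → (6, 'abbda')
  4 → (2, 'adcaabbda')
  5 → (0, 'baadcaabbda')
  6 → (7, 'bbda')
  7 → (8, 'bda')
  8 → (4, 'caabbda')
  9 → (9, 'da')
  10 → (3, 'dcaabbda')

SA = [10, 5, 1, 6, 2, 0, 7, 8, 4, 9, 3]
rank  pair      lcp
   1  s[10:],s[5:]  1  'a'
   2  s[5:],s[1:]  2  'aa'
   3  s[1:],s[6:]  1  'a'
   4  s[6:],s[2:]  1  'a'
   5  s[2:],s[0:]  0  ''
   6  s[0:],s[7:]  1  'b'
   7  s[7:],s[8:]  1  'b'
   8  s[8:],s[4:]  0  ''
   9  s[4:],s[9:]  0  ''
  10  s[9:],s[3:]  1  'd'

[0, 1, 2, 1, 1, 0, 1, 1, 0, 0, 1]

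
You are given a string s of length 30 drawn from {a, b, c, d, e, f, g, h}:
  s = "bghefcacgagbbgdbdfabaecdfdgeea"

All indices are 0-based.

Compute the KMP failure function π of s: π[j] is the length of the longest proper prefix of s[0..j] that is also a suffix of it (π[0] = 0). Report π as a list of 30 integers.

[0, 0, 0, 0, 0, 0, 0, 0, 0, 0, 0, 1, 1, 2, 0, 1, 0, 0, 0, 1, 0, 0, 0, 0, 0, 0, 0, 0, 0, 0]

π[0] = 0
j=1 s[j]='g': π[1]=0 (border '')
j=2 s[j]='h': π[2]=0 (border '')
j=3 s[j]='e': π[3]=0 (border '')
j=4 s[j]='f': π[4]=0 (border '')
j=5 s[j]='c': π[5]=0 (border '')
j=6 s[j]='a': π[6]=0 (border '')
j=7 s[j]='c': π[7]=0 (border '')
j=8 s[j]='g': π[8]=0 (border '')
j=9 s[j]='a': π[9]=0 (border '')
j=10 s[j]='g': π[10]=0 (border '')
j=11 s[j]='b': π[11]=1 (border 'b')
j=12 s[j]='b': k: 1→0; π[12]=1 (border 'b')
j=13 s[j]='g': π[13]=2 (border 'bg')
j=14 s[j]='d': k: 2→0; π[14]=0 (border '')
j=15 s[j]='b': π[15]=1 (border 'b')
j=16 s[j]='d': k: 1→0; π[16]=0 (border '')
j=17 s[j]='f': π[17]=0 (border '')
j=18 s[j]='a': π[18]=0 (border '')
j=19 s[j]='b': π[19]=1 (border 'b')
j=20 s[j]='a': k: 1→0; π[20]=0 (border '')
j=21 s[j]='e': π[21]=0 (border '')
j=22 s[j]='c': π[22]=0 (border '')
j=23 s[j]='d': π[23]=0 (border '')
j=24 s[j]='f': π[24]=0 (border '')
j=25 s[j]='d': π[25]=0 (border '')
j=26 s[j]='g': π[26]=0 (border '')
j=27 s[j]='e': π[27]=0 (border '')
j=28 s[j]='e': π[28]=0 (border '')
j=29 s[j]='a': π[29]=0 (border '')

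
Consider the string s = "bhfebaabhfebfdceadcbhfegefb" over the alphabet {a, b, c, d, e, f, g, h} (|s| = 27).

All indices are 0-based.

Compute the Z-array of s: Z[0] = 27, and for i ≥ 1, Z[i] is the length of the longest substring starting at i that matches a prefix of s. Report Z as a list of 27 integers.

Z[0]=27
i=1: i≥r, start 0; Z[1]=0
i=2: i≥r, start 0; Z[2]=0
i=3: i≥r, start 0; Z[3]=0
i=4: i≥r, start 0; Z[4]=1 grow→box=[4,5)
i=5: i≥r, start 0; Z[5]=0
i=6: i≥r, start 0; Z[6]=0
i=7: i≥r, start 0; Z[7]=5 grow→box=[7,12)
i=8: min(r-i=4, Z[1]=0)=0; Z[8]=0
i=9: min(r-i=3, Z[2]=0)=0; Z[9]=0
i=10: min(r-i=2, Z[3]=0)=0; Z[10]=0
i=11: min(r-i=1, Z[4]=1)=1; Z[11]=1
i=12: i≥r, start 0; Z[12]=0
i=13: i≥r, start 0; Z[13]=0
i=14: i≥r, start 0; Z[14]=0
i=15: i≥r, start 0; Z[15]=0
i=16: i≥r, start 0; Z[16]=0
i=17: i≥r, start 0; Z[17]=0
i=18: i≥r, start 0; Z[18]=0
i=19: i≥r, start 0; Z[19]=4 grow→box=[19,23)
i=20: min(r-i=3, Z[1]=0)=0; Z[20]=0
i=21: min(r-i=2, Z[2]=0)=0; Z[21]=0
i=22: min(r-i=1, Z[3]=0)=0; Z[22]=0
i=23: i≥r, start 0; Z[23]=0
i=24: i≥r, start 0; Z[24]=0
i=25: i≥r, start 0; Z[25]=0
i=26: i≥r, start 0; Z[26]=1 grow→box=[26,27)

[27, 0, 0, 0, 1, 0, 0, 5, 0, 0, 0, 1, 0, 0, 0, 0, 0, 0, 0, 4, 0, 0, 0, 0, 0, 0, 1]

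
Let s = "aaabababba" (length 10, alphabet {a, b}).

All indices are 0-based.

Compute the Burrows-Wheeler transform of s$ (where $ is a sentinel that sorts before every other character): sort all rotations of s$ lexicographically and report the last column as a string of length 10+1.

ab$aabbbaaa

rank  rotation     last
    0  $aaabababba  a
    1  a$aaabababb  b
    2  aaabababba$  $
    3  aabababba$a  a
    4  abababba$aa  a
    5  ababba$aaab  b
    6  abba$aaabab  b
    7  ba$aaababab  b
    8  bababba$aaa  a
    9  babba$aaaba  a
   10  bba$aaababa  a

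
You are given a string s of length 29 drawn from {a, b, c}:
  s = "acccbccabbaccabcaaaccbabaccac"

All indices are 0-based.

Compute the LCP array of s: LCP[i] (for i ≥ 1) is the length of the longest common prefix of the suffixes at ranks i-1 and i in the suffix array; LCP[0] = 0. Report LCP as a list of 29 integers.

rank | idx | suffix
   0 |  16 | aaaccbabaccac
   1 |  17 | aaccbabaccac
   2 |  22 | abaccac
   3 |   7 | abbaccabcaaaccbabaccac
   4 |  13 | abcaaaccbabaccac
   5 |  27 | ac
   6 |  10 | accabcaaaccbabaccac
   7 |  24 | accac
   8 |  18 | accbabaccac
   9 |   0 | acccbccabbaccabcaaaccbabaccac
  10 |  21 | babaccac
  11 |   9 | baccabcaaaccbabaccac
  12 |  23 | baccac
  13 |   8 | bbaccabcaaaccbabaccac
  14 |  14 | bcaaaccbabaccac
  15 |   4 | bccabbaccabcaaaccbabaccac
  16 |  28 | c
  17 |  15 | caaaccbabaccac
  18 |   6 | cabbaccabcaaaccbabaccac
  19 |  12 | cabcaaaccbabaccac
  20 |  26 | cac
  21 |  20 | cbabaccac
  22 |   3 | cbccabbaccabcaaaccbabaccac
  23 |   5 | ccabbaccabcaaaccbabaccac
  24 |  11 | ccabcaaaccbabaccac
  25 |  25 | ccac
  26 |  19 | ccbabaccac
  27 |   2 | ccbccabbaccabcaaaccbabaccac
  28 |   1 | cccbccabbaccabcaaaccbabaccac

SA = [16, 17, 22, 7, 13, 27, 10, 24, 18, 0, 21, 9, 23, 8, 14, 4, 28, 15, 6, 12, 26, 20, 3, 5, 11, 25, 19, 2, 1]
i: (SA[i-1],SA[i]) lcp shared
  1: (16,17) 2 'aa'
  2: (17,22) 1 'a'
  3: (22,7) 2 'ab'
  4: (7,13) 2 'ab'
  5: (13,27) 1 'a'
  6: (27,10) 2 'ac'
  7: (10,24) 4 'acca'
  8: (24,18) 3 'acc'
  9: (18,0) 3 'acc'
  10: (0,21) 0 ''
  11: (21,9) 2 'ba'
  12: (9,23) 5 'bacca'
  13: (23,8) 1 'b'
  14: (8,14) 1 'b'
  15: (14,4) 2 'bc'
  16: (4,28) 0 ''
  17: (28,15) 1 'c'
  18: (15,6) 2 'ca'
  19: (6,12) 3 'cab'
  20: (12,26) 2 'ca'
  21: (26,20) 1 'c'
  22: (20,3) 2 'cb'
  23: (3,5) 1 'c'
  24: (5,11) 4 'ccab'
  25: (11,25) 3 'cca'
  26: (25,19) 2 'cc'
  27: (19,2) 3 'ccb'
  28: (2,1) 2 'cc'

[0, 2, 1, 2, 2, 1, 2, 4, 3, 3, 0, 2, 5, 1, 1, 2, 0, 1, 2, 3, 2, 1, 2, 1, 4, 3, 2, 3, 2]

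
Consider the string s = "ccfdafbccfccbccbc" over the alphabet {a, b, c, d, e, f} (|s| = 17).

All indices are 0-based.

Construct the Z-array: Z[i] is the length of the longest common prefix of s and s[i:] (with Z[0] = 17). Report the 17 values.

Z[0]=17
i=1: outside box; Z[1]=1 grow→box=[1,2)
i=2: outside box; Z[2]=0
i=3: outside box; Z[3]=0
i=4: outside box; Z[4]=0
i=5: outside box; Z[5]=0
i=6: outside box; Z[6]=0
i=7: outside box; Z[7]=3 grow→box=[7,10)
i=8: min(r-i=2, Z[1]=1)=1; Z[8]=1
i=9: min(r-i=1, Z[2]=0)=0; Z[9]=0
i=10: outside box; Z[10]=2 grow→box=[10,12)
i=11: min(r-i=1, Z[1]=1)=1; Z[11]=1
i=12: outside box; Z[12]=0
i=13: outside box; Z[13]=2 grow→box=[13,15)
i=14: min(r-i=1, Z[1]=1)=1; Z[14]=1
i=15: outside box; Z[15]=0
i=16: outside box; Z[16]=1 grow→box=[16,17)

[17, 1, 0, 0, 0, 0, 0, 3, 1, 0, 2, 1, 0, 2, 1, 0, 1]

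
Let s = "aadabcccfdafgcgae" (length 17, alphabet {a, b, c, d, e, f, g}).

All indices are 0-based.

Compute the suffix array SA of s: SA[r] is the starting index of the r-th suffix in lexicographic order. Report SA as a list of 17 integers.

[0, 3, 1, 15, 10, 4, 5, 6, 7, 13, 2, 9, 16, 8, 11, 14, 12]

rank→(start, suffix):
  0 → (0, 'aadabcccfdafgcgae')
  1 → (3, 'abcccfdafgcgae')
  2 → (1, 'adabcccfdafgcgae')
  3 → (15, 'ae')
  4 → (10, 'afgcgae')
  5 → (4, 'bcccfdafgcgae')
  6 → (5, 'cccfdafgcgae')
  7 → (6, 'ccfdafgcgae')
  8 → (7, 'cfdafgcgae')
  9 → (13, 'cgae')
  10 → (2, 'dabcccfdafgcgae')
  11 → (9, 'dafgcgae')
  12 → (16, 'e')
  13 → (8, 'fdafgcgae')
  14 → (11, 'fgcgae')
  15 → (14, 'gae')
  16 → (12, 'gcgae')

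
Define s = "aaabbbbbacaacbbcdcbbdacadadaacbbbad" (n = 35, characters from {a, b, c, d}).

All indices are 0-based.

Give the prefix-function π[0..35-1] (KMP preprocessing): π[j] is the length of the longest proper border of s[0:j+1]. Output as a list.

[0, 1, 2, 0, 0, 0, 0, 0, 1, 0, 1, 2, 0, 0, 0, 0, 0, 0, 0, 0, 0, 1, 0, 1, 0, 1, 0, 1, 2, 0, 0, 0, 0, 1, 0]

π[0] = 0
j=1 s[j]='a': π[1]=1 (border 'a')
j=2 s[j]='a': π[2]=2 (border 'aa')
j=3 s[j]='b': k: 2→1→0; π[3]=0 (border '')
j=4 s[j]='b': π[4]=0 (border '')
j=5 s[j]='b': π[5]=0 (border '')
j=6 s[j]='b': π[6]=0 (border '')
j=7 s[j]='b': π[7]=0 (border '')
j=8 s[j]='a': π[8]=1 (border 'a')
j=9 s[j]='c': k: 1→0; π[9]=0 (border '')
j=10 s[j]='a': π[10]=1 (border 'a')
j=11 s[j]='a': π[11]=2 (border 'aa')
j=12 s[j]='c': k: 2→1→0; π[12]=0 (border '')
j=13 s[j]='b': π[13]=0 (border '')
j=14 s[j]='b': π[14]=0 (border '')
j=15 s[j]='c': π[15]=0 (border '')
j=16 s[j]='d': π[16]=0 (border '')
j=17 s[j]='c': π[17]=0 (border '')
j=18 s[j]='b': π[18]=0 (border '')
j=19 s[j]='b': π[19]=0 (border '')
j=20 s[j]='d': π[20]=0 (border '')
j=21 s[j]='a': π[21]=1 (border 'a')
j=22 s[j]='c': k: 1→0; π[22]=0 (border '')
j=23 s[j]='a': π[23]=1 (border 'a')
j=24 s[j]='d': k: 1→0; π[24]=0 (border '')
j=25 s[j]='a': π[25]=1 (border 'a')
j=26 s[j]='d': k: 1→0; π[26]=0 (border '')
j=27 s[j]='a': π[27]=1 (border 'a')
j=28 s[j]='a': π[28]=2 (border 'aa')
j=29 s[j]='c': k: 2→1→0; π[29]=0 (border '')
j=30 s[j]='b': π[30]=0 (border '')
j=31 s[j]='b': π[31]=0 (border '')
j=32 s[j]='b': π[32]=0 (border '')
j=33 s[j]='a': π[33]=1 (border 'a')
j=34 s[j]='d': k: 1→0; π[34]=0 (border '')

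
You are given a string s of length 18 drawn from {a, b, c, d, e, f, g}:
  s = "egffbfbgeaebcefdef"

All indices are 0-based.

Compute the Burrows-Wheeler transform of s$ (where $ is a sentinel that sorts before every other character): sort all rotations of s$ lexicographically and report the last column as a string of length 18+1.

rank  rotation             last
    0  $egffbfbgeaebcefdef  f
    1  aebcefdef$egffbfbge  e
    2  bcefdef$egffbfbgeae  e
    3  bfbgeaebcefdef$egff  f
    4  bgeaebcefdef$egffbf  f
    5  cefdef$egffbfbgeaeb  b
    6  def$egffbfbgeaebcef  f
    7  eaebcefdef$egffbfbg  g
    8  ebcefdef$egffbfbgea  a
    9  ef$egffbfbgeaebcefd  d
   10  efdef$egffbfbgeaebc  c
   11  egffbfbgeaebcefdef$  $
   12  f$egffbfbgeaebcefde  e
   13  fbfbgeaebcefdef$egf  f
   14  fbgeaebcefdef$egffb  b
   15  fdef$egffbfbgeaebce  e
   16  ffbfbgeaebcefdef$eg  g
   17  geaebcefdef$egffbfb  b
   18  gffbfbgeaebcefdef$e  e

feeffbfgadc$efbegbe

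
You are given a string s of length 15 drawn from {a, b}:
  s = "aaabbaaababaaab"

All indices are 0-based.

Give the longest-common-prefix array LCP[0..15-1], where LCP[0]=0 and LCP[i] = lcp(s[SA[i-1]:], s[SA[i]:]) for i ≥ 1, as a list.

[0, 4, 4, 2, 3, 3, 1, 2, 3, 2, 0, 1, 5, 2, 1]

rank | idx | suffix
   0 |  11 | aaab
   1 |   5 | aaababaaab
   2 |   0 | aaabbaaababaaab
   3 |  12 | aab
   4 |   6 | aababaaab
   5 |   1 | aabbaaababaaab
   6 |  13 | ab
   7 |   9 | abaaab
   8 |   7 | ababaaab
   9 |   2 | abbaaababaaab
  10 |  14 | b
  11 |  10 | baaab
  12 |   4 | baaababaaab
  13 |   8 | babaaab
  14 |   3 | bbaaababaaab

SA = [11, 5, 0, 12, 6, 1, 13, 9, 7, 2, 14, 10, 4, 8, 3]
i: (SA[i-1],SA[i]) lcp shared
  1: (11,5) 4 'aaab'
  2: (5,0) 4 'aaab'
  3: (0,12) 2 'aa'
  4: (12,6) 3 'aab'
  5: (6,1) 3 'aab'
  6: (1,13) 1 'a'
  7: (13,9) 2 'ab'
  8: (9,7) 3 'aba'
  9: (7,2) 2 'ab'
  10: (2,14) 0 ''
  11: (14,10) 1 'b'
  12: (10,4) 5 'baaab'
  13: (4,8) 2 'ba'
  14: (8,3) 1 'b'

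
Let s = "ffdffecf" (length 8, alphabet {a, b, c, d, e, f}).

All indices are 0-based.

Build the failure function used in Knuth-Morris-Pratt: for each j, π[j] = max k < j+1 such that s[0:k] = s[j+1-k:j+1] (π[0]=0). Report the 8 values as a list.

[0, 1, 0, 1, 2, 0, 0, 1]

π[0] = 0
j=1 s[j]='f': π[1]=1 (border 'f')
j=2 s[j]='d': k: 1→0; π[2]=0 (border '')
j=3 s[j]='f': π[3]=1 (border 'f')
j=4 s[j]='f': π[4]=2 (border 'ff')
j=5 s[j]='e': k: 2→1→0; π[5]=0 (border '')
j=6 s[j]='c': π[6]=0 (border '')
j=7 s[j]='f': π[7]=1 (border 'f')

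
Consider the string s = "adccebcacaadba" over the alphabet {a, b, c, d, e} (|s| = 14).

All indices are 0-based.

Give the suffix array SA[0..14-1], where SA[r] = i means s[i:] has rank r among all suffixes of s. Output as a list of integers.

[13, 9, 7, 10, 0, 12, 5, 8, 6, 2, 3, 11, 1, 4]

rank | idx | suffix
   0 |  13 | a
   1 |   9 | aadba
   2 |   7 | acaadba
   3 |  10 | adba
   4 |   0 | adccebcacaadba
   5 |  12 | ba
   6 |   5 | bcacaadba
   7 |   8 | caadba
   8 |   6 | cacaadba
   9 |   2 | ccebcacaadba
  10 |   3 | cebcacaadba
  11 |  11 | dba
  12 |   1 | dccebcacaadba
  13 |   4 | ebcacaadba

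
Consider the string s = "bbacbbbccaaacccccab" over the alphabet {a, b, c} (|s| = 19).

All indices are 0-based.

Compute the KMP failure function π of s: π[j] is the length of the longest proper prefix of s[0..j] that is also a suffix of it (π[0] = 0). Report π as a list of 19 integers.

[0, 1, 0, 0, 1, 2, 2, 0, 0, 0, 0, 0, 0, 0, 0, 0, 0, 0, 1]

π[0] = 0
j=1 s[j]='b': π[1]=1 (border 'b')
j=2 s[j]='a': k: 1→0; π[2]=0 (border '')
j=3 s[j]='c': π[3]=0 (border '')
j=4 s[j]='b': π[4]=1 (border 'b')
j=5 s[j]='b': π[5]=2 (border 'bb')
j=6 s[j]='b': k: 2→1; π[6]=2 (border 'bb')
j=7 s[j]='c': k: 2→1→0; π[7]=0 (border '')
j=8 s[j]='c': π[8]=0 (border '')
j=9 s[j]='a': π[9]=0 (border '')
j=10 s[j]='a': π[10]=0 (border '')
j=11 s[j]='a': π[11]=0 (border '')
j=12 s[j]='c': π[12]=0 (border '')
j=13 s[j]='c': π[13]=0 (border '')
j=14 s[j]='c': π[14]=0 (border '')
j=15 s[j]='c': π[15]=0 (border '')
j=16 s[j]='c': π[16]=0 (border '')
j=17 s[j]='a': π[17]=0 (border '')
j=18 s[j]='b': π[18]=1 (border 'b')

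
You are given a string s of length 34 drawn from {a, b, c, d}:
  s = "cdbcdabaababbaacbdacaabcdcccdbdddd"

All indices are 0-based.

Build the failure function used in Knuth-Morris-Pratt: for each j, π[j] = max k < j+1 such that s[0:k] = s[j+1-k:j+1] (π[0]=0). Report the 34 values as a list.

π[0] = 0
j=1 s[j]='d': π[1]=0 (border '')
j=2 s[j]='b': π[2]=0 (border '')
j=3 s[j]='c': π[3]=1 (border 'c')
j=4 s[j]='d': π[4]=2 (border 'cd')
j=5 s[j]='a': k: 2→0; π[5]=0 (border '')
j=6 s[j]='b': π[6]=0 (border '')
j=7 s[j]='a': π[7]=0 (border '')
j=8 s[j]='a': π[8]=0 (border '')
j=9 s[j]='b': π[9]=0 (border '')
j=10 s[j]='a': π[10]=0 (border '')
j=11 s[j]='b': π[11]=0 (border '')
j=12 s[j]='b': π[12]=0 (border '')
j=13 s[j]='a': π[13]=0 (border '')
j=14 s[j]='a': π[14]=0 (border '')
j=15 s[j]='c': π[15]=1 (border 'c')
j=16 s[j]='b': k: 1→0; π[16]=0 (border '')
j=17 s[j]='d': π[17]=0 (border '')
j=18 s[j]='a': π[18]=0 (border '')
j=19 s[j]='c': π[19]=1 (border 'c')
j=20 s[j]='a': k: 1→0; π[20]=0 (border '')
j=21 s[j]='a': π[21]=0 (border '')
j=22 s[j]='b': π[22]=0 (border '')
j=23 s[j]='c': π[23]=1 (border 'c')
j=24 s[j]='d': π[24]=2 (border 'cd')
j=25 s[j]='c': k: 2→0; π[25]=1 (border 'c')
j=26 s[j]='c': k: 1→0; π[26]=1 (border 'c')
j=27 s[j]='c': k: 1→0; π[27]=1 (border 'c')
j=28 s[j]='d': π[28]=2 (border 'cd')
j=29 s[j]='b': π[29]=3 (border 'cdb')
j=30 s[j]='d': k: 3→0; π[30]=0 (border '')
j=31 s[j]='d': π[31]=0 (border '')
j=32 s[j]='d': π[32]=0 (border '')
j=33 s[j]='d': π[33]=0 (border '')

[0, 0, 0, 1, 2, 0, 0, 0, 0, 0, 0, 0, 0, 0, 0, 1, 0, 0, 0, 1, 0, 0, 0, 1, 2, 1, 1, 1, 2, 3, 0, 0, 0, 0]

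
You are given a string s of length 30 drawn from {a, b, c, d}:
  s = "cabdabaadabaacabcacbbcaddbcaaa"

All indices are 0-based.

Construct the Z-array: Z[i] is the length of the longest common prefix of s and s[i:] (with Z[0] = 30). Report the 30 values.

Z[0]=30
i=1: i≥r, start 0; Z[1]=0
i=2: i≥r, start 0; Z[2]=0
i=3: i≥r, start 0; Z[3]=0
i=4: i≥r, start 0; Z[4]=0
i=5: i≥r, start 0; Z[5]=0
i=6: i≥r, start 0; Z[6]=0
i=7: i≥r, start 0; Z[7]=0
i=8: i≥r, start 0; Z[8]=0
i=9: i≥r, start 0; Z[9]=0
i=10: i≥r, start 0; Z[10]=0
i=11: i≥r, start 0; Z[11]=0
i=12: i≥r, start 0; Z[12]=0
i=13: i≥r, start 0; Z[13]=3 grow→box=[13,16)
i=14: min(r-i=2, Z[1]=0)=0; Z[14]=0
i=15: min(r-i=1, Z[2]=0)=0; Z[15]=0
i=16: i≥r, start 0; Z[16]=2 grow→box=[16,18)
i=17: min(r-i=1, Z[1]=0)=0; Z[17]=0
i=18: i≥r, start 0; Z[18]=1 grow→box=[18,19)
i=19: i≥r, start 0; Z[19]=0
i=20: i≥r, start 0; Z[20]=0
i=21: i≥r, start 0; Z[21]=2 grow→box=[21,23)
i=22: min(r-i=1, Z[1]=0)=0; Z[22]=0
i=23: i≥r, start 0; Z[23]=0
i=24: i≥r, start 0; Z[24]=0
i=25: i≥r, start 0; Z[25]=0
i=26: i≥r, start 0; Z[26]=2 grow→box=[26,28)
i=27: min(r-i=1, Z[1]=0)=0; Z[27]=0
i=28: i≥r, start 0; Z[28]=0
i=29: i≥r, start 0; Z[29]=0

[30, 0, 0, 0, 0, 0, 0, 0, 0, 0, 0, 0, 0, 3, 0, 0, 2, 0, 1, 0, 0, 2, 0, 0, 0, 0, 2, 0, 0, 0]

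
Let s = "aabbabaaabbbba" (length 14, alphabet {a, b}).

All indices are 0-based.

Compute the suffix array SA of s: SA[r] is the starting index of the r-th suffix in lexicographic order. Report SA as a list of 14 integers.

rank→(start, suffix):
  0 → (13, 'a')
  1 → (6, 'aaabbbba')
  2 → (0, 'aabbabaaabbbba')
  3 → (7, 'aabbbba')
  4 → (4, 'abaaabbbba')
  5 → (1, 'abbabaaabbbba')
  6 → (8, 'abbbba')
  7 → (12, 'ba')
  8 → (5, 'baaabbbba')
  9 → (3, 'babaaabbbba')
  10 → (11, 'bba')
  11 → (2, 'bbabaaabbbba')
  12 → (10, 'bbba')
  13 → (9, 'bbbba')

[13, 6, 0, 7, 4, 1, 8, 12, 5, 3, 11, 2, 10, 9]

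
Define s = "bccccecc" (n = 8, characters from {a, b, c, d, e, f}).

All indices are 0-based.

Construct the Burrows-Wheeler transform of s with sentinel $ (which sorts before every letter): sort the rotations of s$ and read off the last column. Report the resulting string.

rank  rotation   last
    0  $bccccecc  c
    1  bccccecc$  $
    2  c$bccccec  c
    3  cc$bcccce  e
    4  ccccecc$b  b
    5  cccecc$bc  c
    6  ccecc$bcc  c
    7  cecc$bccc  c
    8  ecc$bcccc  c

c$cebcccc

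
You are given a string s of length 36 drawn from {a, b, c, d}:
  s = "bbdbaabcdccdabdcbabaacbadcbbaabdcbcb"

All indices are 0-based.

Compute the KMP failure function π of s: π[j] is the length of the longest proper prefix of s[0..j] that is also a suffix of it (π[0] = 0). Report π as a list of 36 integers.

π[0] = 0
j=1 s[j]='b': π[1]=1 (border 'b')
j=2 s[j]='d': k: 1→0; π[2]=0 (border '')
j=3 s[j]='b': π[3]=1 (border 'b')
j=4 s[j]='a': k: 1→0; π[4]=0 (border '')
j=5 s[j]='a': π[5]=0 (border '')
j=6 s[j]='b': π[6]=1 (border 'b')
j=7 s[j]='c': k: 1→0; π[7]=0 (border '')
j=8 s[j]='d': π[8]=0 (border '')
j=9 s[j]='c': π[9]=0 (border '')
j=10 s[j]='c': π[10]=0 (border '')
j=11 s[j]='d': π[11]=0 (border '')
j=12 s[j]='a': π[12]=0 (border '')
j=13 s[j]='b': π[13]=1 (border 'b')
j=14 s[j]='d': k: 1→0; π[14]=0 (border '')
j=15 s[j]='c': π[15]=0 (border '')
j=16 s[j]='b': π[16]=1 (border 'b')
j=17 s[j]='a': k: 1→0; π[17]=0 (border '')
j=18 s[j]='b': π[18]=1 (border 'b')
j=19 s[j]='a': k: 1→0; π[19]=0 (border '')
j=20 s[j]='a': π[20]=0 (border '')
j=21 s[j]='c': π[21]=0 (border '')
j=22 s[j]='b': π[22]=1 (border 'b')
j=23 s[j]='a': k: 1→0; π[23]=0 (border '')
j=24 s[j]='d': π[24]=0 (border '')
j=25 s[j]='c': π[25]=0 (border '')
j=26 s[j]='b': π[26]=1 (border 'b')
j=27 s[j]='b': π[27]=2 (border 'bb')
j=28 s[j]='a': k: 2→1→0; π[28]=0 (border '')
j=29 s[j]='a': π[29]=0 (border '')
j=30 s[j]='b': π[30]=1 (border 'b')
j=31 s[j]='d': k: 1→0; π[31]=0 (border '')
j=32 s[j]='c': π[32]=0 (border '')
j=33 s[j]='b': π[33]=1 (border 'b')
j=34 s[j]='c': k: 1→0; π[34]=0 (border '')
j=35 s[j]='b': π[35]=1 (border 'b')

[0, 1, 0, 1, 0, 0, 1, 0, 0, 0, 0, 0, 0, 1, 0, 0, 1, 0, 1, 0, 0, 0, 1, 0, 0, 0, 1, 2, 0, 0, 1, 0, 0, 1, 0, 1]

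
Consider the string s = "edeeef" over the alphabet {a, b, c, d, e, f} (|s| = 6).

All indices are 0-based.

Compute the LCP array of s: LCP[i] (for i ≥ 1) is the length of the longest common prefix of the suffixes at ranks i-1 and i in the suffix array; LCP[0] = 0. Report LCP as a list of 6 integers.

[0, 0, 1, 2, 1, 0]

rank | idx | suffix
   0 |   1 | deeef
   1 |   0 | edeeef
   2 |   2 | eeef
   3 |   3 | eef
   4 |   4 | ef
   5 |   5 | f

SA = [1, 0, 2, 3, 4, 5]
rank  pair      lcp
   1  s[1:],s[0:]  0  ''
   2  s[0:],s[2:]  1  'e'
   3  s[2:],s[3:]  2  'ee'
   4  s[3:],s[4:]  1  'e'
   5  s[4:],s[5:]  0  ''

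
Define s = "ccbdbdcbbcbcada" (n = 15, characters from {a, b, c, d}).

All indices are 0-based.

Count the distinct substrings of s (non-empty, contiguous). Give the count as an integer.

sorted suffixes:
  #0 SA[0]=14  'a'
  #1 SA[1]=12  'ada'
  #2 SA[2]=7  'bbcbcada'
  #3 SA[3]=10  'bcada'
  #4 SA[4]=8  'bcbcada'
  #5 SA[5]=2  'bdbdcbbcbcada'
  #6 SA[6]=4  'bdcbbcbcada'
  #7 SA[7]=11  'cada'
  #8 SA[8]=6  'cbbcbcada'
  #9 SA[9]=9  'cbcada'
  #10 SA[10]=1  'cbdbdcbbcbcada'
  #11 SA[11]=0  'ccbdbdcbbcbcada'
  #12 SA[12]=13  'da'
  #13 SA[13]=3  'dbdcbbcbcada'
  #14 SA[14]=5  'dcbbcbcada'

SA = [14, 12, 7, 10, 8, 2, 4, 11, 6, 9, 1, 0, 13, 3, 5]
rank  pair      lcp
   1  s[14:],s[12:]  1  'a'
   2  s[12:],s[7:]  0  ''
   3  s[7:],s[10:]  1  'b'
   4  s[10:],s[8:]  2  'bc'
   5  s[8:],s[2:]  1  'b'
   6  s[2:],s[4:]  2  'bd'
   7  s[4:],s[11:]  0  ''
   8  s[11:],s[6:]  1  'c'
   9  s[6:],s[9:]  2  'cb'
  10  s[9:],s[1:]  2  'cb'
  11  s[1:],s[0:]  1  'c'
  12  s[0:],s[13:]  0  ''
  13  s[13:],s[3:]  1  'd'
  14  s[3:],s[5:]  1  'd'

n(n+1)/2 = 15·16/2 = 120
Σ LCP = 0 + 1 + 0 + 1 + 2 + 1 + 2 + 0 + 1 + 2 + 2 + 1 + 0 + 1 + 1 = 15
distinct = 120 − 15 = 105

105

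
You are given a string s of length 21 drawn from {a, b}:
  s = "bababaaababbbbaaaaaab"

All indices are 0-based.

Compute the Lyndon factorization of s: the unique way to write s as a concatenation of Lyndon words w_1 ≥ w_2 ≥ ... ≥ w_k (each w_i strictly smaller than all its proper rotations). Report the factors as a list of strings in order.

emit factor 1: 'b' (i=0, period=1)
emit factor 2: 'ab' (i=1, period=2)
emit factor 3: 'ab' (i=3, period=2)
emit factor 4: 'aaababbbb' (i=5, period=9)
emit factor 5: 'aaaaaab' (i=14, period=7)

["b", "ab", "ab", "aaababbbb", "aaaaaab"]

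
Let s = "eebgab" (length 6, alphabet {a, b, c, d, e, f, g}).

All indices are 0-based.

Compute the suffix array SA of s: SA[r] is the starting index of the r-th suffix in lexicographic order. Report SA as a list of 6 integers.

sorted suffixes:
  #0 SA[0]=4  'ab'
  #1 SA[1]=5  'b'
  #2 SA[2]=2  'bgab'
  #3 SA[3]=1  'ebgab'
  #4 SA[4]=0  'eebgab'
  #5 SA[5]=3  'gab'

[4, 5, 2, 1, 0, 3]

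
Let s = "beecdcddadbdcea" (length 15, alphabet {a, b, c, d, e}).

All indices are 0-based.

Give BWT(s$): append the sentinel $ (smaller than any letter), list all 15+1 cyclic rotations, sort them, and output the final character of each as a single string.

aedd$edddacbcceb

rank  rotation          last
    0  $beecdcddadbdcea  a
    1  a$beecdcddadbdce  e
    2  adbdcea$beecdcdd  d
    3  bdcea$beecdcddad  d
    4  beecdcddadbdcea$  $
    5  cdcddadbdcea$bee  e
    6  cddadbdcea$beecd  d
    7  cea$beecdcddadbd  d
    8  dadbdcea$beecdcd  d
    9  dbdcea$beecdcdda  a
   10  dcddadbdcea$beec  c
   11  dcea$beecdcddadb  b
   12  ddadbdcea$beecdc  c
   13  ea$beecdcddadbdc  c
   14  ecdcddadbdcea$be  e
   15  eecdcddadbdcea$b  b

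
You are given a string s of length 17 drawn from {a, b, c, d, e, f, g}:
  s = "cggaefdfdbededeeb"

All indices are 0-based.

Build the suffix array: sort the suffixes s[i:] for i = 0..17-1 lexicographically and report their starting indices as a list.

[3, 16, 9, 0, 8, 11, 13, 6, 15, 10, 12, 14, 4, 7, 5, 2, 1]

rank→(start, suffix):
  0 → (3, 'aefdfdbededeeb')
  1 → (16, 'b')
  2 → (9, 'bededeeb')
  3 → (0, 'cggaefdfdbededeeb')
  4 → (8, 'dbededeeb')
  5 → (11, 'dedeeb')
  6 → (13, 'deeb')
  7 → (6, 'dfdbededeeb')
  8 → (15, 'eb')
  9 → (10, 'ededeeb')
  10 → (12, 'edeeb')
  11 → (14, 'eeb')
  12 → (4, 'efdfdbededeeb')
  13 → (7, 'fdbededeeb')
  14 → (5, 'fdfdbededeeb')
  15 → (2, 'gaefdfdbededeeb')
  16 → (1, 'ggaefdfdbededeeb')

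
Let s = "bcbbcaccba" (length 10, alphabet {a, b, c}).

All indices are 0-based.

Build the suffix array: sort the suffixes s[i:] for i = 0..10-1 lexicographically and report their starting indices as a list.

sorted suffixes:
  #0 SA[0]=9  'a'
  #1 SA[1]=5  'accba'
  #2 SA[2]=8  'ba'
  #3 SA[3]=2  'bbcaccba'
  #4 SA[4]=3  'bcaccba'
  #5 SA[5]=0  'bcbbcaccba'
  #6 SA[6]=4  'caccba'
  #7 SA[7]=7  'cba'
  #8 SA[8]=1  'cbbcaccba'
  #9 SA[9]=6  'ccba'

[9, 5, 8, 2, 3, 0, 4, 7, 1, 6]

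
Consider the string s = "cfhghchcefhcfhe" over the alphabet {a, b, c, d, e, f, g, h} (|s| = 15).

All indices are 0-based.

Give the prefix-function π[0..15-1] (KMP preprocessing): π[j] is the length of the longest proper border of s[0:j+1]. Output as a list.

[0, 0, 0, 0, 0, 1, 0, 1, 0, 0, 0, 1, 2, 3, 0]

π[0] = 0
j=1 s[j]='f': π[1]=0 (border '')
j=2 s[j]='h': π[2]=0 (border '')
j=3 s[j]='g': π[3]=0 (border '')
j=4 s[j]='h': π[4]=0 (border '')
j=5 s[j]='c': π[5]=1 (border 'c')
j=6 s[j]='h': k: 1→0; π[6]=0 (border '')
j=7 s[j]='c': π[7]=1 (border 'c')
j=8 s[j]='e': k: 1→0; π[8]=0 (border '')
j=9 s[j]='f': π[9]=0 (border '')
j=10 s[j]='h': π[10]=0 (border '')
j=11 s[j]='c': π[11]=1 (border 'c')
j=12 s[j]='f': π[12]=2 (border 'cf')
j=13 s[j]='h': π[13]=3 (border 'cfh')
j=14 s[j]='e': k: 3→0; π[14]=0 (border '')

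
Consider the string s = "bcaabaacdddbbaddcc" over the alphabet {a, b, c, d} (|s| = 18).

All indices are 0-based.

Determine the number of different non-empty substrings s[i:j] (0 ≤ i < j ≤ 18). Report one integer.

153

rank→(start, suffix):
  0 → (2, 'aabaacdddbbaddcc')
  1 → (5, 'aacdddbbaddcc')
  2 → (3, 'abaacdddbbaddcc')
  3 → (6, 'acdddbbaddcc')
  4 → (13, 'addcc')
  5 → (4, 'baacdddbbaddcc')
  6 → (12, 'baddcc')
  7 → (11, 'bbaddcc')
  8 → (0, 'bcaabaacdddbbaddcc')
  9 → (17, 'c')
  10 → (1, 'caabaacdddbbaddcc')
  11 → (16, 'cc')
  12 → (7, 'cdddbbaddcc')
  13 → (10, 'dbbaddcc')
  14 → (15, 'dcc')
  15 → (9, 'ddbbaddcc')
  16 → (14, 'ddcc')
  17 → (8, 'dddbbaddcc')

SA = [2, 5, 3, 6, 13, 4, 12, 11, 0, 17, 1, 16, 7, 10, 15, 9, 14, 8]
rank  pair      lcp
   1  s[2:],s[5:]  2  'aa'
   2  s[5:],s[3:]  1  'a'
   3  s[3:],s[6:]  1  'a'
   4  s[6:],s[13:]  1  'a'
   5  s[13:],s[4:]  0  ''
   6  s[4:],s[12:]  2  'ba'
   7  s[12:],s[11:]  1  'b'
   8  s[11:],s[0:]  1  'b'
   9  s[0:],s[17:]  0  ''
  10  s[17:],s[1:]  1  'c'
  11  s[1:],s[16:]  1  'c'
  12  s[16:],s[7:]  1  'c'
  13  s[7:],s[10:]  0  ''
  14  s[10:],s[15:]  1  'd'
  15  s[15:],s[9:]  1  'd'
  16  s[9:],s[14:]  2  'dd'
  17  s[14:],s[8:]  2  'dd'

n(n+1)/2 = 18·19/2 = 171
Σ LCP = 0 + 2 + 1 + 1 + 1 + 0 + 2 + 1 + 1 + 0 + 1 + 1 + 1 + 0 + 1 + 1 + 2 + 2 = 18
distinct = 171 − 18 = 153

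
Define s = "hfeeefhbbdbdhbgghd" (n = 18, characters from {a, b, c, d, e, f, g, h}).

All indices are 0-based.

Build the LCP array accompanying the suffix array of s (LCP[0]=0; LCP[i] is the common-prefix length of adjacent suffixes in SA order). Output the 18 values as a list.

rank | idx | suffix
   0 |   7 | bbdbdhbgghd
   1 |   8 | bdbdhbgghd
   2 |  10 | bdhbgghd
   3 |  13 | bgghd
   4 |  17 | d
   5 |   9 | dbdhbgghd
   6 |  11 | dhbgghd
   7 |   2 | eeefhbbdbdhbgghd
   8 |   3 | eefhbbdbdhbgghd
   9 |   4 | efhbbdbdhbgghd
  10 |   1 | feeefhbbdbdhbgghd
  11 |   5 | fhbbdbdhbgghd
  12 |  14 | gghd
  13 |  15 | ghd
  14 |   6 | hbbdbdhbgghd
  15 |  12 | hbgghd
  16 |  16 | hd
  17 |   0 | hfeeefhbbdbdhbgghd

SA = [7, 8, 10, 13, 17, 9, 11, 2, 3, 4, 1, 5, 14, 15, 6, 12, 16, 0]
i: (SA[i-1],SA[i]) lcp shared
  1: (7,8) 1 'b'
  2: (8,10) 2 'bd'
  3: (10,13) 1 'b'
  4: (13,17) 0 ''
  5: (17,9) 1 'd'
  6: (9,11) 1 'd'
  7: (11,2) 0 ''
  8: (2,3) 2 'ee'
  9: (3,4) 1 'e'
  10: (4,1) 0 ''
  11: (1,5) 1 'f'
  12: (5,14) 0 ''
  13: (14,15) 1 'g'
  14: (15,6) 0 ''
  15: (6,12) 2 'hb'
  16: (12,16) 1 'h'
  17: (16,0) 1 'h'

[0, 1, 2, 1, 0, 1, 1, 0, 2, 1, 0, 1, 0, 1, 0, 2, 1, 1]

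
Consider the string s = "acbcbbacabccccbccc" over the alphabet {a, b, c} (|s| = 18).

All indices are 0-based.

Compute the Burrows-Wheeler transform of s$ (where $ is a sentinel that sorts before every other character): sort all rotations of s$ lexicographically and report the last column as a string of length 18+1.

ccb$bcccacabacccbcb

rank  rotation             last
    0  $acbcbbacabccccbccc  c
    1  abccccbccc$acbcbbac  c
    2  acabccccbccc$acbcbb  b
    3  acbcbbacabccccbccc$  $
    4  bacabccccbccc$acbcb  b
    5  bbacabccccbccc$acbc  c
    6  bcbbacabccccbccc$ac  c
    7  bccc$acbcbbacabcccc  c
    8  bccccbccc$acbcbbaca  a
    9  c$acbcbbacabccccbcc  c
   10  cabccccbccc$acbcbba  a
   11  cbbacabccccbccc$acb  b
   12  cbcbbacabccccbccc$a  a
   13  cbccc$acbcbbacabccc  c
   14  cc$acbcbbacabccccbc  c
   15  ccbccc$acbcbbacabcc  c
   16  ccc$acbcbbacabccccb  b
   17  cccbccc$acbcbbacabc  c
   18  ccccbccc$acbcbbacab  b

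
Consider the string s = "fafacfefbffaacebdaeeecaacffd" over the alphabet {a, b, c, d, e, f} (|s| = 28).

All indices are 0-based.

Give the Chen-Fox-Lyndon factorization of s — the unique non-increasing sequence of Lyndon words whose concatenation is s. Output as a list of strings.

["f", "af", "acfefbff", "aacebdaeeecaacffd"]

emit factor 1: 'f' (i=0, period=1)
emit factor 2: 'af' (i=1, period=2)
emit factor 3: 'acfefbff' (i=3, period=8)
emit factor 4: 'aacebdaeeecaacffd' (i=11, period=17)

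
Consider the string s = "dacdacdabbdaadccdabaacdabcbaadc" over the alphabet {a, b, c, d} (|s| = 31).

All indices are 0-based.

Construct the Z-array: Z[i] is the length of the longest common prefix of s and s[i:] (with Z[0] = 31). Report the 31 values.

Z[0]=31
i=1: outside box; Z[1]=0
i=2: outside box; Z[2]=0
i=3: outside box; Z[3]=5 scan→box=[3,8)
i=4: min(r-i=4, Z[1]=0)=0; Z[4]=0
i=5: min(r-i=3, Z[2]=0)=0; Z[5]=0
i=6: min(r-i=2, Z[3]=5)=2; Z[6]=2
i=7: min(r-i=1, Z[4]=0)=0; Z[7]=0
i=8: outside box; Z[8]=0
i=9: outside box; Z[9]=0
i=10: outside box; Z[10]=2 scan→box=[10,12)
i=11: min(r-i=1, Z[1]=0)=0; Z[11]=0
i=12: outside box; Z[12]=0
i=13: outside box; Z[13]=1 scan→box=[13,14)
i=14: outside box; Z[14]=0
i=15: outside box; Z[15]=0
i=16: outside box; Z[16]=2 scan→box=[16,18)
i=17: min(r-i=1, Z[1]=0)=0; Z[17]=0
i=18: outside box; Z[18]=0
i=19: outside box; Z[19]=0
i=20: outside box; Z[20]=0
i=21: outside box; Z[21]=0
i=22: outside box; Z[22]=2 scan→box=[22,24)
i=23: min(r-i=1, Z[1]=0)=0; Z[23]=0
i=24: outside box; Z[24]=0
i=25: outside box; Z[25]=0
i=26: outside box; Z[26]=0
i=27: outside box; Z[27]=0
i=28: outside box; Z[28]=0
i=29: outside box; Z[29]=1 scan→box=[29,30)
i=30: outside box; Z[30]=0

[31, 0, 0, 5, 0, 0, 2, 0, 0, 0, 2, 0, 0, 1, 0, 0, 2, 0, 0, 0, 0, 0, 2, 0, 0, 0, 0, 0, 0, 1, 0]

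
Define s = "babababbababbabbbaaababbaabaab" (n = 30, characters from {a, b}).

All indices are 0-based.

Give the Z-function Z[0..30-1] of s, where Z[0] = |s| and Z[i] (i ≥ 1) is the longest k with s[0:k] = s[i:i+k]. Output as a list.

[30, 0, 5, 0, 3, 0, 1, 5, 0, 3, 0, 1, 3, 0, 1, 1, 2, 0, 0, 0, 3, 0, 1, 2, 0, 0, 2, 0, 0, 1]

Z[0]=30
i=1: outside box; Z[1]=0
i=2: outside box; Z[2]=5 grow→box=[2,7)
i=3: min(r-i=4, Z[1]=0)=0; Z[3]=0
i=4: min(r-i=3, Z[2]=5)=3; Z[4]=3
i=5: min(r-i=2, Z[3]=0)=0; Z[5]=0
i=6: min(r-i=1, Z[4]=3)=1; Z[6]=1
i=7: outside box; Z[7]=5 grow→box=[7,12)
i=8: min(r-i=4, Z[1]=0)=0; Z[8]=0
i=9: min(r-i=3, Z[2]=5)=3; Z[9]=3
i=10: min(r-i=2, Z[3]=0)=0; Z[10]=0
i=11: min(r-i=1, Z[4]=3)=1; Z[11]=1
i=12: outside box; Z[12]=3 grow→box=[12,15)
i=13: min(r-i=2, Z[1]=0)=0; Z[13]=0
i=14: min(r-i=1, Z[2]=5)=1; Z[14]=1
i=15: outside box; Z[15]=1 grow→box=[15,16)
i=16: outside box; Z[16]=2 grow→box=[16,18)
i=17: min(r-i=1, Z[1]=0)=0; Z[17]=0
i=18: outside box; Z[18]=0
i=19: outside box; Z[19]=0
i=20: outside box; Z[20]=3 grow→box=[20,23)
i=21: min(r-i=2, Z[1]=0)=0; Z[21]=0
i=22: min(r-i=1, Z[2]=5)=1; Z[22]=1
i=23: outside box; Z[23]=2 grow→box=[23,25)
i=24: min(r-i=1, Z[1]=0)=0; Z[24]=0
i=25: outside box; Z[25]=0
i=26: outside box; Z[26]=2 grow→box=[26,28)
i=27: min(r-i=1, Z[1]=0)=0; Z[27]=0
i=28: outside box; Z[28]=0
i=29: outside box; Z[29]=1 grow→box=[29,30)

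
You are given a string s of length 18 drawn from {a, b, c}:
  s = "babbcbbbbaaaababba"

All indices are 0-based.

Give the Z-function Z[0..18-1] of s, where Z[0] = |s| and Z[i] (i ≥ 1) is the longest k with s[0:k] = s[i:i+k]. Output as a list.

[18, 0, 1, 1, 0, 1, 1, 1, 2, 0, 0, 0, 0, 4, 0, 1, 2, 0]

Z[0]=18
i=1: fresh scan; Z[1]=0
i=2: fresh scan; Z[2]=1 extend→box=[2,3)
i=3: fresh scan; Z[3]=1 extend→box=[3,4)
i=4: fresh scan; Z[4]=0
i=5: fresh scan; Z[5]=1 extend→box=[5,6)
i=6: fresh scan; Z[6]=1 extend→box=[6,7)
i=7: fresh scan; Z[7]=1 extend→box=[7,8)
i=8: fresh scan; Z[8]=2 extend→box=[8,10)
i=9: min(r-i=1, Z[1]=0)=0; Z[9]=0
i=10: fresh scan; Z[10]=0
i=11: fresh scan; Z[11]=0
i=12: fresh scan; Z[12]=0
i=13: fresh scan; Z[13]=4 extend→box=[13,17)
i=14: min(r-i=3, Z[1]=0)=0; Z[14]=0
i=15: min(r-i=2, Z[2]=1)=1; Z[15]=1
i=16: min(r-i=1, Z[3]=1)=1; Z[16]=2 extend→box=[16,18)
i=17: min(r-i=1, Z[1]=0)=0; Z[17]=0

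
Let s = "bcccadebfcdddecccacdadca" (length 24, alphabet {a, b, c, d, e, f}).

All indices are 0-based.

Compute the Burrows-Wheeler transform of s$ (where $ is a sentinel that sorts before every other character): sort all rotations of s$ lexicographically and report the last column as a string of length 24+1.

accdc$edccccebafcacdadddb

rank  rotation                   last
    0  $bcccadebfcdddecccacdadca  a
    1  a$bcccadebfcdddecccacdadc  c
    2  acdadca$bcccadebfcdddeccc  c
    3  adca$bcccadebfcdddecccacd  d
    4  adebfcdddecccacdadca$bccc  c
    5  bcccadebfcdddecccacdadca$  $
    6  bfcdddecccacdadca$bcccade  e
    7  ca$bcccadebfcdddecccacdad  d
    8  cacdadca$bcccadebfcdddecc  c
    9  cadebfcdddecccacdadca$bcc  c
   10  ccacdadca$bcccadebfcdddec  c
   11  ccadebfcdddecccacdadca$bc  c
   12  cccacdadca$bcccadebfcddde  e
   13  cccadebfcdddecccacdadca$b  b
   14  cdadca$bcccadebfcdddeccca  a
   15  cdddecccacdadca$bcccadebf  f
   16  dadca$bcccadebfcdddecccac  c
   17  dca$bcccadebfcdddecccacda  a
   18  dddecccacdadca$bcccadebfc  c
   19  ddecccacdadca$bcccadebfcd  d
   20  debfcdddecccacdadca$bccca  a
   21  decccacdadca$bcccadebfcdd  d
   22  ebfcdddecccacdadca$bcccad  d
   23  ecccacdadca$bcccadebfcddd  d
   24  fcdddecccacdadca$bcccadeb  b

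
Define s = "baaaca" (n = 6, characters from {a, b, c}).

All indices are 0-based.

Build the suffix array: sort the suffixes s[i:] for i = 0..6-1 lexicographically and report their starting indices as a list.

[5, 1, 2, 3, 0, 4]

rank | idx | suffix
   0 |   5 | a
   1 |   1 | aaaca
   2 |   2 | aaca
   3 |   3 | aca
   4 |   0 | baaaca
   5 |   4 | ca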